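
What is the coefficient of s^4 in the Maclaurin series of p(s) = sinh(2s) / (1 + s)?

Expand each factor separately, then convolve coefficients.

-10/3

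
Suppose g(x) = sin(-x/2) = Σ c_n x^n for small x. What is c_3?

[x^0] = 0;  [x^1] = -1/2;  [x^2] = 0;  [x^3] = 1/48.
So c_3 = g′′′(0)/3! = 1/48.

1/48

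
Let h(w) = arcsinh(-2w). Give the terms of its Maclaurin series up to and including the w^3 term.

4*w^3/3 - 2*w

h(0) = 0
h′(0) = -2
h′′(0) = 0
h′′′(0) = 8
The Taylor polynomial is Σ h^(k)(0)/k! · w^k.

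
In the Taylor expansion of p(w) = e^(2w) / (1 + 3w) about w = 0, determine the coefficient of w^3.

-41/3

Write out both Maclaurin series and multiply, keeping only the needed powers.
p(0) = 1
p′(0) = -1
p′′(0) = 10
p′′′(0) = -82
So c_3 = p′′′(0)/3! = -41/3.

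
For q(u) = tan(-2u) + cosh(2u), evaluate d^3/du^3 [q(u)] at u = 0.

-16

Combine the two series term by term.
From the series, [u^3] q = -8/3; multiply by 3! = 6 to get -16.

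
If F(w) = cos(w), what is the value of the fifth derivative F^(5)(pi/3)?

Use the known series and substitute for the argument.
The coefficient of (w - pi/3)^5 in the expansion is -sqrt(3)/240, so F^(5)(pi/3) = 5! * (-sqrt(3)/240) = -sqrt(3)/2.

-sqrt(3)/2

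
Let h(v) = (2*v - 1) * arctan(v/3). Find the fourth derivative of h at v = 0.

-16/27

Shift and add copies of the series according to the polynomial's terms.
The coefficient of v^4 in the expansion is -2/81, so h^(4)(0) = 4! * (-2/81) = -16/27.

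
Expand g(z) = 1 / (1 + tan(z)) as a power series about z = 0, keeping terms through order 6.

122*z^6/45 - 32*z^5/15 + 5*z^4/3 - 4*z^3/3 + z^2 - z + 1

Expand as Σ (-1)^k u^k with u equal to the inner function's series.
g(0) = 1
g′(0) = -1
g′′(0) = 2
g′′′(0) = -8
g^(4)(0) = 40
g^(5)(0) = -256
g^(6)(0) = 1952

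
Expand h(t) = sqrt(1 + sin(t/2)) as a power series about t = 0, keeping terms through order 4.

t^4/6144 - t^3/384 - t^2/32 + t/4 + 1

Compose series: expand the inner function first, then feed it into the outer expansion.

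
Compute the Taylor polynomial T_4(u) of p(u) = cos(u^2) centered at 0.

1 - u^4/2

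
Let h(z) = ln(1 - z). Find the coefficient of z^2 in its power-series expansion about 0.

-1/2

[z^0] = 0;  [z^1] = -1;  [z^2] = -1/2.
So c_2 = h′′(0)/2! = -1/2.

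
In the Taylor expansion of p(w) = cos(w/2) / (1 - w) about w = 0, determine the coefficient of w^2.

Multiply the two series term by term and collect like powers.
[w^0] = 1;  [w^1] = 1;  [w^2] = 7/8.
So c_2 = p′′(0)/2! = 7/8.

7/8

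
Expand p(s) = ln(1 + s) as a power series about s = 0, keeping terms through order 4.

p(0) = 0
p′(0) = 1
p′′(0) = -1
p′′′(0) = 2
p^(4)(0) = -6
Then c_k = p^(k)(0)/k! gives each Taylor coefficient.

-s^4/4 + s^3/3 - s^2/2 + s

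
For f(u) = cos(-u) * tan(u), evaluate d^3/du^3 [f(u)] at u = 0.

-1

Write out both Maclaurin series and multiply, keeping only the needed powers.
From the series, [u^3] f = -1/6; multiply by 3! = 6 to get -1.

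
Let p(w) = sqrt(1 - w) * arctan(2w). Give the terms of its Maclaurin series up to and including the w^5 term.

Take the Cauchy product of the two expansions.
p(0) = 0
p′(0) = 2
p′′(0) = -2
p′′′(0) = -35/2
p^(4)(0) = 29
p^(5)(0) = 6389/8
Dividing each by k! gives the coefficients c_0, ..., c_5.

6389*w^5/960 + 29*w^4/24 - 35*w^3/12 - w^2 + 2*w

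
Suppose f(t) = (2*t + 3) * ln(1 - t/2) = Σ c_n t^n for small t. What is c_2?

-11/8

Distribute the polynomial across the series and collect like powers.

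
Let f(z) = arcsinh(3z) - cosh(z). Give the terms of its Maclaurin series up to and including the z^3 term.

Add the two expansions coefficient-wise.
[z^0] = -1;  [z^1] = 3;  [z^2] = -1/2;  [z^3] = -9/2.

-9*z^3/2 - z^2/2 + 3*z - 1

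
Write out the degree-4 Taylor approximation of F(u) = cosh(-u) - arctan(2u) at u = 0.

Expand each term separately and add.

u^4/24 + 8*u^3/3 + u^2/2 - 2*u + 1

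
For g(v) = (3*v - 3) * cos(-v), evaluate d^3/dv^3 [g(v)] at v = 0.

Distribute the polynomial across the series and collect like powers.
The coefficient of v^3 in the expansion is -3/2, so g′′′(0) = 3! * (-3/2) = -9.

-9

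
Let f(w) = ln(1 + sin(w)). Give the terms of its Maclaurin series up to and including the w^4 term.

-w^4/12 + w^3/6 - w^2/2 + w

Substitute the inner expansion into the outer series and collect powers.
f(0) = 0
f′(0) = 1
f′′(0) = -1
f′′′(0) = 1
f^(4)(0) = -2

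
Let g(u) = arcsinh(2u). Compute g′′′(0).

From the series, [u^3] g = -4/3; multiply by 3! = 6 to get -8.

-8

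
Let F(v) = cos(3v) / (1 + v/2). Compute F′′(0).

-17/2

Multiply the two series term by term and collect like powers.
From the series, [v^2] F = -17/4; multiply by 2! = 2 to get -17/2.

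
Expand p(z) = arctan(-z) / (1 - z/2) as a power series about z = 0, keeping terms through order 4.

z^4/24 + z^3/12 - z^2/2 - z

Take the Cauchy product of the two expansions.
[z^0] = 0;  [z^1] = -1;  [z^2] = -1/2;  [z^3] = 1/12;  [z^4] = 1/24.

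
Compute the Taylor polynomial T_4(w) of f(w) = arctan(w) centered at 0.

-w^3/3 + w

f(0) = 0
f′(0) = 1
f′′(0) = 0
f′′′(0) = -2
f^(4)(0) = 0
Dividing each by k! gives the coefficients c_0, ..., c_4.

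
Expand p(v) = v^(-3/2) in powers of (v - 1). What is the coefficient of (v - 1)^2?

p(1) = 1
p′(1) = -3/2
p′′(1) = 15/4

15/8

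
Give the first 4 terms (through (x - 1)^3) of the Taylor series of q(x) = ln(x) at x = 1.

q(1) = 0
q′(1) = 1
q′′(1) = -1
q′′′(1) = 2

(x - 1)^3/3 - (x - 1)^2/2 + (x - 1)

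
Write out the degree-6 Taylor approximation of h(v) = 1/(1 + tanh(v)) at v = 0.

2*v^6/45 - 2*v^5/15 + v^4/3 - 2*v^3/3 + v^2 - v + 1

Compose series: expand the inner function first, then feed it into the outer expansion.
h(0) = 1
h′(0) = -1
h′′(0) = 2
h′′′(0) = -4
h^(4)(0) = 8
h^(5)(0) = -16
h^(6)(0) = 32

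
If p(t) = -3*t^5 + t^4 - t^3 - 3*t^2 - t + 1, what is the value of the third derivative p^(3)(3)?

-1554

From the series, [(t - 3)^3] p = -259; multiply by 3! = 6 to get -1554.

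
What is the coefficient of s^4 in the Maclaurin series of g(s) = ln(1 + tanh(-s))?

Plug the Maclaurin series of the inner function into that of the outer and collect terms.

1/12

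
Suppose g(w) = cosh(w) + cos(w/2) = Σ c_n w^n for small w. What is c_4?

17/384

Combine the two series term by term.
[w^0] = 2;  [w^1] = 0;  [w^2] = 3/8;  [w^3] = 0;  [w^4] = 17/384.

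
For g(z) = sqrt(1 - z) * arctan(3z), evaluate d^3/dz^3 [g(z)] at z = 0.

Take the Cauchy product of the two expansions.
The coefficient of z^3 in the expansion is -75/8, so g′′′(0) = 3! * (-75/8) = -225/4.

-225/4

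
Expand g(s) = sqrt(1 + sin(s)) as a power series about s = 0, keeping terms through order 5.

Compose series: expand the inner function first, then feed it into the outer expansion.
g(0) = 1
g′(0) = 1/2
g′′(0) = -1/4
g′′′(0) = -1/8
g^(4)(0) = 1/16
g^(5)(0) = 1/32
Dividing each by k! gives the coefficients c_0, ..., c_5.

s^5/3840 + s^4/384 - s^3/48 - s^2/8 + s/2 + 1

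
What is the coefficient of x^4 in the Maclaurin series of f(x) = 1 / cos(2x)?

Divide the numerator series by the denominator series (power-series long division).
So c_4 = f^(4)(0)/4! = 10/3.

10/3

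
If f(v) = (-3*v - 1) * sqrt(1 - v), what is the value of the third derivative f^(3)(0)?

Distribute the polynomial across the series and collect like powers.
From the series, [v^3] f = 7/16; multiply by 3! = 6 to get 21/8.

21/8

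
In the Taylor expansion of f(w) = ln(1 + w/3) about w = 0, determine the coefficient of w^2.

Use the known series and substitute for the argument.
f(0) = 0
f′(0) = 1/3
f′′(0) = -1/9
The Taylor polynomial is Σ f^(k)(0)/k! · w^k.

-1/18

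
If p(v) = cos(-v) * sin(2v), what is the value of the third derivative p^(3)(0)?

Multiply the two series term by term and collect like powers.
From the series, [v^3] p = -7/3; multiply by 3! = 6 to get -14.

-14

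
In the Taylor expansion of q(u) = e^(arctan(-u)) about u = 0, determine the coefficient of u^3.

1/6

Let u equal the inner series; expand the outer function in u and truncate.
q(0) = 1
q′(0) = -1
q′′(0) = 1
q′′′(0) = 1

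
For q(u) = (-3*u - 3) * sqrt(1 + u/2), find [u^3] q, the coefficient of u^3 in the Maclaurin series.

Distribute the polynomial across the series and collect like powers.
q(0) = -3
q′(0) = -15/4
q′′(0) = -21/16
q′′′(0) = 27/64
Dividing each by k! gives the coefficients c_0, ..., c_3.

9/128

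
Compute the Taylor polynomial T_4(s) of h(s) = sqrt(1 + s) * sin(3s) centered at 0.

Multiply the two series term by term and collect like powers.
[s^0] = 0;  [s^1] = 3;  [s^2] = 3/2;  [s^3] = -39/8;  [s^4] = -33/16.

-33*s^4/16 - 39*s^3/8 + 3*s^2/2 + 3*s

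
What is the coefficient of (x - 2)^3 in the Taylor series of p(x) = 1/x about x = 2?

-1/16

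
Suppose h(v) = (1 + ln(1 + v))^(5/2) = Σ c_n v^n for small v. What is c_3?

Compose series: expand the inner function first, then feed it into the outer expansion.
So c_3 = h′′′(0)/3! = -35/48.

-35/48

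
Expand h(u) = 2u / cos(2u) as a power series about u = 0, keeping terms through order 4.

4*u^3 + 2*u

Write the quotient as an unknown series and match coefficients against numerator = denominator · series.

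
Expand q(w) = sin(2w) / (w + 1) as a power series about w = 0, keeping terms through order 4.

Multiply the numerator's expansion by the denominator's geometric series.
q(0) = 0
q′(0) = 2
q′′(0) = -4
q′′′(0) = 4
q^(4)(0) = -16

-2*w^4/3 + 2*w^3/3 - 2*w^2 + 2*w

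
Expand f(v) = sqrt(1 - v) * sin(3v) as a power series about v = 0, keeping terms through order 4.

33*v^4/16 - 39*v^3/8 - 3*v^2/2 + 3*v

Multiply the two series term by term and collect like powers.
[v^0] = 0;  [v^1] = 3;  [v^2] = -3/2;  [v^3] = -39/8;  [v^4] = 33/16.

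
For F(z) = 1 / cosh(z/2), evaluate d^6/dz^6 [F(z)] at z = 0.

Divide the numerator series by the denominator series (power-series long division).
The coefficient of z^6 in the expansion is -61/46080, so F^(6)(0) = 6! * (-61/46080) = -61/64.

-61/64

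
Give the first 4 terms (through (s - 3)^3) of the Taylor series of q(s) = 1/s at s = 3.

-(s - 3)^3/81 + (s - 3)^2/27 - (s - 3)/9 + 1/3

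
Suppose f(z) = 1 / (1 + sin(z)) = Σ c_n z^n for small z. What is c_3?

-5/6

Expand as Σ (-1)^k u^k with u equal to the inner function's series.
[z^0] = 1;  [z^1] = -1;  [z^2] = 1;  [z^3] = -5/6.
So c_3 = f′′′(0)/3! = -5/6.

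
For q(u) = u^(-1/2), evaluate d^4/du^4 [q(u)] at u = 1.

Compute the successive derivatives at the expansion point and divide by k!.
The coefficient of (u - 1)^4 in the expansion is 35/128, so q^(4)(1) = 4! * (35/128) = 105/16.

105/16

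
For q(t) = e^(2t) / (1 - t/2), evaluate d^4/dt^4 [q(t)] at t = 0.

103/2

Take the Cauchy product of the two expansions.
The coefficient of t^4 in the expansion is 103/48, so q^(4)(0) = 4! * (103/48) = 103/2.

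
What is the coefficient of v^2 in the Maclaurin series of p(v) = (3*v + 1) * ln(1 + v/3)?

17/18

Distribute the polynomial across the series and collect like powers.
p(0) = 0
p′(0) = 1/3
p′′(0) = 17/9
Dividing each by k! gives the coefficients c_0, ..., c_2.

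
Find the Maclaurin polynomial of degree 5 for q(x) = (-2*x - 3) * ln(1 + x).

-x^5/10 + x^4/12 - x^2/2 - 3*x

Multiply each power in the prefactor through the base expansion.
q(0) = 0
q′(0) = -3
q′′(0) = -1
q′′′(0) = 0
q^(4)(0) = 2
q^(5)(0) = -12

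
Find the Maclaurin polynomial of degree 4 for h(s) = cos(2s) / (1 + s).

Write out both Maclaurin series and multiply, keeping only the needed powers.
h(0) = 1
h′(0) = -1
h′′(0) = -2
h′′′(0) = 6
h^(4)(0) = -8
The Taylor polynomial is Σ h^(k)(0)/k! · s^k.

-s^4/3 + s^3 - s^2 - s + 1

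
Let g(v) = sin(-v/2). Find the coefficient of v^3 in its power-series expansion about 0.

1/48

Use the known series and substitute for the argument.
g(0) = 0
g′(0) = -1/2
g′′(0) = 0
g′′′(0) = 1/8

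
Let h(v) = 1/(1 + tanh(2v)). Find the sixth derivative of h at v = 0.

Substitute the inner expansion into the outer series and collect powers.
The coefficient of v^6 in the expansion is 128/45, so h^(6)(0) = 6! * (128/45) = 2048.

2048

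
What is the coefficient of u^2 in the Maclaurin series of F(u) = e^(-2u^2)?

Apply the Taylor formula c_k = f^(k)(a)/k!.
F(0) = 1
F′(0) = 0
F′′(0) = -4

-2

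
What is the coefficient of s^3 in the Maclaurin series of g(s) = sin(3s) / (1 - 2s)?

15/2

Expand each factor separately, then convolve coefficients.
g(0) = 0
g′(0) = 3
g′′(0) = 12
g′′′(0) = 45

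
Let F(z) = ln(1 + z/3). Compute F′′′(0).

Use the known series and substitute for the argument.
The coefficient of z^3 in the expansion is 1/81, so F′′′(0) = 3! * (1/81) = 2/27.

2/27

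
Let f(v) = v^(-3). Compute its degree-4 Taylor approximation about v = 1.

[(v - 1)^0] = 1;  [(v - 1)^1] = -3;  [(v - 1)^2] = 6;  [(v - 1)^3] = -10;  [(v - 1)^4] = 15.

15*(v - 1)^4 - 10*(v - 1)^3 + 6*(v - 1)^2 - 3*(v - 1) + 1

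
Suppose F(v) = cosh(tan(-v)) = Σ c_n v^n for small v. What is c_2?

Plug the Maclaurin series of the inner function into that of the outer and collect terms.
[v^0] = 1;  [v^1] = 0;  [v^2] = 1/2.

1/2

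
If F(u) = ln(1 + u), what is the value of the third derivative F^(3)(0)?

From the series, [u^3] F = 1/3; multiply by 3! = 6 to get 2.

2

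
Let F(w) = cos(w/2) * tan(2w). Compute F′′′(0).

29/2

Take the Cauchy product of the two expansions.
The coefficient of w^3 in the expansion is 29/12, so F′′′(0) = 3! * (29/12) = 29/2.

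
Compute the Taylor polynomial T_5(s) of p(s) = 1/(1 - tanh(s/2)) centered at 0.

Substitute the inner expansion into the outer series and collect powers.

s^5/240 + s^4/48 + s^3/12 + s^2/4 + s/2 + 1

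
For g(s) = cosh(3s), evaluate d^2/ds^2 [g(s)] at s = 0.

9

The coefficient of s^2 in the expansion is 9/2, so g′′(0) = 2! * (9/2) = 9.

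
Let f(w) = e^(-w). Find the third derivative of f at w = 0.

-1

From the series, [w^3] f = -1/6; multiply by 3! = 6 to get -1.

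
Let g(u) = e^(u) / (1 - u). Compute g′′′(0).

Write out both Maclaurin series and multiply, keeping only the needed powers.
From the series, [u^3] g = 8/3; multiply by 3! = 6 to get 16.

16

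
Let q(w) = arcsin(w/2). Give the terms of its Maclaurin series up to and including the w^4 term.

q(0) = 0
q′(0) = 1/2
q′′(0) = 0
q′′′(0) = 1/8
q^(4)(0) = 0
The Taylor polynomial is Σ q^(k)(0)/k! · w^k.

w^3/48 + w/2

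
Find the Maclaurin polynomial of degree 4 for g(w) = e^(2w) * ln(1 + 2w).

Multiply the two series term by term and collect like powers.
[w^0] = 0;  [w^1] = 2;  [w^2] = 2;  [w^3] = 8/3;  [w^4] = 0.

8*w^3/3 + 2*w^2 + 2*w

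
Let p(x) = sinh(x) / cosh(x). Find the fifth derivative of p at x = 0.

Divide the numerator series by the denominator series (power-series long division).
From the series, [x^5] p = 2/15; multiply by 5! = 120 to get 16.

16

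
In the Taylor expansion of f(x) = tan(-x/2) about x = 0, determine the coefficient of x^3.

-1/24

Compute the successive derivatives at the expansion point and divide by k!.
f(0) = 0
f′(0) = -1/2
f′′(0) = 0
f′′′(0) = -1/4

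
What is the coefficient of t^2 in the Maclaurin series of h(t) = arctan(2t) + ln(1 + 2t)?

-2

Expand each term separately and add.
[t^0] = 0;  [t^1] = 4;  [t^2] = -2.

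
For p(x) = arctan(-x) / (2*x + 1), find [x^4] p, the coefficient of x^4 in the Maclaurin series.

22/3

Multiply the numerator's expansion by the denominator's geometric series.
[x^0] = 0;  [x^1] = -1;  [x^2] = 2;  [x^3] = -11/3;  [x^4] = 22/3.
So c_4 = p^(4)(0)/4! = 22/3.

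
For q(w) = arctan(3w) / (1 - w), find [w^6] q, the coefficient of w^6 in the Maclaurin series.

213/5

Expand each factor separately, then convolve coefficients.
q(0) = 0
q′(0) = 3
q′′(0) = 6
q′′′(0) = -36
q^(4)(0) = -144
q^(5)(0) = 5112
q^(6)(0) = 30672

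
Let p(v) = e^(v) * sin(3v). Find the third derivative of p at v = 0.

Write out both Maclaurin series and multiply, keeping only the needed powers.
From the series, [v^3] p = -3; multiply by 3! = 6 to get -18.

-18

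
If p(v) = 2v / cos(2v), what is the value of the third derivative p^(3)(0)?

Divide the numerator series by the denominator series (power-series long division).
The coefficient of v^3 in the expansion is 4, so p′′′(0) = 3! * (4) = 24.

24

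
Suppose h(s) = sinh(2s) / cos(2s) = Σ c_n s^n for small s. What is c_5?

48/5

Invert the denominator's series and multiply.
h(0) = 0
h′(0) = 2
h′′(0) = 0
h′′′(0) = 32
h^(4)(0) = 0
h^(5)(0) = 1152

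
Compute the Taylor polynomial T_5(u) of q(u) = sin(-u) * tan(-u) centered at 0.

Multiply the two series term by term and collect like powers.
q(0) = 0
q′(0) = 0
q′′(0) = 2
q′′′(0) = 0
q^(4)(0) = 4
q^(5)(0) = 0
Dividing each by k! gives the coefficients c_0, ..., c_5.

u^4/6 + u^2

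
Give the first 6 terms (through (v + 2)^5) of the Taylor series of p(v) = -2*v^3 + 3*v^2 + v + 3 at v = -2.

[(v + 2)^0] = 29;  [(v + 2)^1] = -35;  [(v + 2)^2] = 15;  [(v + 2)^3] = -2;  [(v + 2)^4] = 0;  [(v + 2)^5] = 0.

-2*(v + 2)^3 + 15*(v + 2)^2 - 35*(v + 2) + 29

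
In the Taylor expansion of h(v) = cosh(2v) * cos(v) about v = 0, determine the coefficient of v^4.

-7/24

Write out both Maclaurin series and multiply, keeping only the needed powers.
h(0) = 1
h′(0) = 0
h′′(0) = 3
h′′′(0) = 0
h^(4)(0) = -7
So c_4 = h^(4)(0)/4! = -7/24.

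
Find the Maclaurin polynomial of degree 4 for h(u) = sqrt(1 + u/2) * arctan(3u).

Take the Cauchy product of the two expansions.
h(0) = 0
h′(0) = 3
h′′(0) = 3/2
h′′′(0) = -873/16
h^(4)(0) = -855/16

-285*u^4/128 - 291*u^3/32 + 3*u^2/4 + 3*u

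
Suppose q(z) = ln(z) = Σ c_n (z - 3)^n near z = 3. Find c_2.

-1/18

Use the known series and substitute for the argument.
[(z - 3)^0] = ln(3);  [(z - 3)^1] = 1/3;  [(z - 3)^2] = -1/18.
So c_2 = q′′(3)/2! = -1/18.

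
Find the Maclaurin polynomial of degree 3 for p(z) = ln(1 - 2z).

Apply the Taylor formula c_k = f^(k)(a)/k!.
[z^0] = 0;  [z^1] = -2;  [z^2] = -2;  [z^3] = -8/3.

-8*z^3/3 - 2*z^2 - 2*z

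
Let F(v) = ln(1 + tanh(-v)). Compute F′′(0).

-1

Plug the Maclaurin series of the inner function into that of the outer and collect terms.
The coefficient of v^2 in the expansion is -1/2, so F′′(0) = 2! * (-1/2) = -1.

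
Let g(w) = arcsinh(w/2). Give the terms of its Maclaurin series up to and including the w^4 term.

-w^3/48 + w/2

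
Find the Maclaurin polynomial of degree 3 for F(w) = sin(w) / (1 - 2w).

23*w^3/6 + 2*w^2 + w

Take the Cauchy product of the two expansions.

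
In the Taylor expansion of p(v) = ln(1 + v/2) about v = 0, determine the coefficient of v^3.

1/24

Differentiate repeatedly and evaluate at the center.
p(0) = 0
p′(0) = 1/2
p′′(0) = -1/4
p′′′(0) = 1/4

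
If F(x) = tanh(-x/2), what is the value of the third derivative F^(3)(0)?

The coefficient of x^3 in the expansion is 1/24, so F′′′(0) = 3! * (1/24) = 1/4.

1/4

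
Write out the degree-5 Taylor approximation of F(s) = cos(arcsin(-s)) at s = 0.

-s^4/8 - s^2/2 + 1

Substitute the inner expansion into the outer series and collect powers.
F(0) = 1
F′(0) = 0
F′′(0) = -1
F′′′(0) = 0
F^(4)(0) = -3
F^(5)(0) = 0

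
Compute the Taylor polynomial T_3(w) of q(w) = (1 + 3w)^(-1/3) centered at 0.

q(0) = 1
q′(0) = -1
q′′(0) = 4
q′′′(0) = -28
Then c_k = q^(k)(0)/k! gives each Taylor coefficient.

-14*w^3/3 + 2*w^2 - w + 1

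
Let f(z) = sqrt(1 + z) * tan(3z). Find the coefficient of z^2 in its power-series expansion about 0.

Take the Cauchy product of the two expansions.

3/2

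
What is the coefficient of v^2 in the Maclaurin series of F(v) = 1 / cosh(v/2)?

Divide the numerator series by the denominator series (power-series long division).
F(0) = 1
F′(0) = 0
F′′(0) = -1/4
Then c_k = F^(k)(0)/k! gives each Taylor coefficient.

-1/8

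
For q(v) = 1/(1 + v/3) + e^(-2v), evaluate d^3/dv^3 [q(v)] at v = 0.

Expand each term separately and add.
The coefficient of v^3 in the expansion is -37/27, so q′′′(0) = 3! * (-37/27) = -74/9.

-74/9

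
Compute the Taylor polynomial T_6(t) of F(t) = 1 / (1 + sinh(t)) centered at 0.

77*t^6/45 - 181*t^5/120 + 4*t^4/3 - 7*t^3/6 + t^2 - t + 1

Use the geometric series for the reciprocal, then substitute.
F(0) = 1
F′(0) = -1
F′′(0) = 2
F′′′(0) = -7
F^(4)(0) = 32
F^(5)(0) = -181
F^(6)(0) = 1232
Dividing each by k! gives the coefficients c_0, ..., c_6.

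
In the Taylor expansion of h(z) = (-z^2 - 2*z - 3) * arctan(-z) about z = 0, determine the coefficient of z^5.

Multiply each power in the prefactor through the base expansion.

4/15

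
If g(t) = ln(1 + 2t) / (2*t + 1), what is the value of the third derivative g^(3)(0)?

88

Expand 1/(denominator) as a geometric series and multiply by the numerator's series.
The coefficient of t^3 in the expansion is 44/3, so g′′′(0) = 3! * (44/3) = 88.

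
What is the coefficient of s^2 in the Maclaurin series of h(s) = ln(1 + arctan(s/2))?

Let u equal the inner series; expand the outer function in u and truncate.
[s^0] = 0;  [s^1] = 1/2;  [s^2] = -1/8.

-1/8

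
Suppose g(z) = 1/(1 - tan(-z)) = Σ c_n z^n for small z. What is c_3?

-4/3

Compose series: expand the inner function first, then feed it into the outer expansion.
So c_3 = g′′′(0)/3! = -4/3.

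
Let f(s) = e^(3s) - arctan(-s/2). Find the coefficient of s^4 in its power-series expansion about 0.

Combine the two series term by term.
f(0) = 1
f′(0) = 7/2
f′′(0) = 9
f′′′(0) = 107/4
f^(4)(0) = 81
So c_4 = f^(4)(0)/4! = 27/8.

27/8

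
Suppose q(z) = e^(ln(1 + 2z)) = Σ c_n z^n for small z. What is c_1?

Substitute the inner expansion into the outer series and collect powers.

2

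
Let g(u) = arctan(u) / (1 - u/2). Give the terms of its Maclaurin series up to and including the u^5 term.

Multiply the two series term by term and collect like powers.
g(0) = 0
g′(0) = 1
g′′(0) = 1
g′′′(0) = -1/2
g^(4)(0) = -1
g^(5)(0) = 43/2
Dividing each by k! gives the coefficients c_0, ..., c_5.

43*u^5/240 - u^4/24 - u^3/12 + u^2/2 + u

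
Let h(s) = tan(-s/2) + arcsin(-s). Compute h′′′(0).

-5/4

Combine the two series term by term.
From the series, [s^3] h = -5/24; multiply by 3! = 6 to get -5/4.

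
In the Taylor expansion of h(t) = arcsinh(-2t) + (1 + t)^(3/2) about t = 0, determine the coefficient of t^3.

Add the two expansions coefficient-wise.
h(0) = 1
h′(0) = -1/2
h′′(0) = 3/4
h′′′(0) = 61/8
So c_3 = h′′′(0)/3! = 61/48.

61/48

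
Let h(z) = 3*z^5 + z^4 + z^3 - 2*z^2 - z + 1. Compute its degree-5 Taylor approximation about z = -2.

Compute the successive derivatives at the expansion point and divide by k!.
[(z + 2)^0] = -93;  [(z + 2)^1] = 227;  [(z + 2)^2] = -224;  [(z + 2)^3] = 113;  [(z + 2)^4] = -29;  [(z + 2)^5] = 3.

3*(z + 2)^5 - 29*(z + 2)^4 + 113*(z + 2)^3 - 224*(z + 2)^2 + 227*(z + 2) - 93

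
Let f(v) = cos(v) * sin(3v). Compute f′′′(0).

-36

Expand each factor separately, then convolve coefficients.
From the series, [v^3] f = -6; multiply by 3! = 6 to get -36.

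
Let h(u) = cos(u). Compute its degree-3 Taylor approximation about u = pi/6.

h(pi/6) = sqrt(3)/2
h′(pi/6) = -1/2
h′′(pi/6) = -sqrt(3)/2
h′′′(pi/6) = 1/2
The Taylor polynomial is Σ h^(k)(pi/6)/k! · (u - pi/6)^k.

(u - pi/6)^3/12 - sqrt(3)*(u - pi/6)^2/4 - (u - pi/6)/2 + sqrt(3)/2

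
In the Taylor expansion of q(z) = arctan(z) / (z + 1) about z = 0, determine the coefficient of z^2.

-1

Use 1/(1 - r) = Σ r^k on the denominator, then take the Cauchy product.
q(0) = 0
q′(0) = 1
q′′(0) = -2
Then c_k = q^(k)(0)/k! gives each Taylor coefficient.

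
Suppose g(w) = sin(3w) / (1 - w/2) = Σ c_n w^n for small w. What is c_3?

-15/4

Expand each factor separately, then convolve coefficients.
g(0) = 0
g′(0) = 3
g′′(0) = 3
g′′′(0) = -45/2
So c_3 = g′′′(0)/3! = -15/4.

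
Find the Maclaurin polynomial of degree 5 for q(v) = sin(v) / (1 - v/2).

7*v^5/240 + v^4/24 + v^3/12 + v^2/2 + v

Expand each factor separately, then convolve coefficients.
q(0) = 0
q′(0) = 1
q′′(0) = 1
q′′′(0) = 1/2
q^(4)(0) = 1
q^(5)(0) = 7/2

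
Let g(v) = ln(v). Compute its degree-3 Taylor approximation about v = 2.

(v - 2)^3/24 - (v - 2)^2/8 + (v - 2)/2 + ln(2)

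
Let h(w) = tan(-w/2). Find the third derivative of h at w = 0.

The coefficient of w^3 in the expansion is -1/24, so h′′′(0) = 3! * (-1/24) = -1/4.

-1/4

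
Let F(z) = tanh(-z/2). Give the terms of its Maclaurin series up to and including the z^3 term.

z^3/24 - z/2

F(0) = 0
F′(0) = -1/2
F′′(0) = 0
F′′′(0) = 1/4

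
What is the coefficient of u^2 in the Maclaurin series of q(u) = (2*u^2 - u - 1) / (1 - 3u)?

Distribute the polynomial across the series and collect like powers.
q(0) = -1
q′(0) = -4
q′′(0) = -20
Then c_k = q^(k)(0)/k! gives each Taylor coefficient.

-10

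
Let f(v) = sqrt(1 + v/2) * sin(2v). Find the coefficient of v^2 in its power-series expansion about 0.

Write out both Maclaurin series and multiply, keeping only the needed powers.
So c_2 = f′′(0)/2! = 1/2.

1/2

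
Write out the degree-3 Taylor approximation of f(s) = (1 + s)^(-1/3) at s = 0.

f(0) = 1
f′(0) = -1/3
f′′(0) = 4/9
f′′′(0) = -28/27
Then c_k = f^(k)(0)/k! gives each Taylor coefficient.

-14*s^3/81 + 2*s^2/9 - s/3 + 1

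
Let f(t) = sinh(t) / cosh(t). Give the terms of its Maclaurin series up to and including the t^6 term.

2*t^5/15 - t^3/3 + t

Divide the numerator series by the denominator series (power-series long division).
f(0) = 0
f′(0) = 1
f′′(0) = 0
f′′′(0) = -2
f^(4)(0) = 0
f^(5)(0) = 16
f^(6)(0) = 0
The Taylor polynomial is Σ f^(k)(0)/k! · t^k.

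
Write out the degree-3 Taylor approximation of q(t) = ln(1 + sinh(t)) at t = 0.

t^3/2 - t^2/2 + t

Let u equal the inner series; expand the outer function in u and truncate.
q(0) = 0
q′(0) = 1
q′′(0) = -1
q′′′(0) = 3
Then c_k = q^(k)(0)/k! gives each Taylor coefficient.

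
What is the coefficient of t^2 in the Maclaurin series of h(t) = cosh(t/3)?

h(0) = 1
h′(0) = 0
h′′(0) = 1/9
So c_2 = h′′(0)/2! = 1/18.

1/18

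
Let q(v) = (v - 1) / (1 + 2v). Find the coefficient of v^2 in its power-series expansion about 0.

Shift and add copies of the series according to the polynomial's terms.

-6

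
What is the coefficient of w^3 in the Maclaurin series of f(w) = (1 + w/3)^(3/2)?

[w^0] = 1;  [w^1] = 1/2;  [w^2] = 1/24;  [w^3] = -1/432.

-1/432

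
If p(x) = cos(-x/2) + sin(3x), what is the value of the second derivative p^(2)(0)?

Combine the two series term by term.
From the series, [x^2] p = -1/8; multiply by 2! = 2 to get -1/4.

-1/4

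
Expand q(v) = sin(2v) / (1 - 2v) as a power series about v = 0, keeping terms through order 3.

Write out both Maclaurin series and multiply, keeping only the needed powers.
q(0) = 0
q′(0) = 2
q′′(0) = 8
q′′′(0) = 40

20*v^3/3 + 4*v^2 + 2*v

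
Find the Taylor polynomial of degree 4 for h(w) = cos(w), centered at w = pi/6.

sqrt(3)*(w - pi/6)^4/48 + (w - pi/6)^3/12 - sqrt(3)*(w - pi/6)^2/4 - (w - pi/6)/2 + sqrt(3)/2

Apply the Taylor formula c_k = f^(k)(a)/k!.
h(pi/6) = sqrt(3)/2
h′(pi/6) = -1/2
h′′(pi/6) = -sqrt(3)/2
h′′′(pi/6) = 1/2
h^(4)(pi/6) = sqrt(3)/2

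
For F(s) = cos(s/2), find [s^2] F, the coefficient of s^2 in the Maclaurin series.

F(0) = 1
F′(0) = 0
F′′(0) = -1/4

-1/8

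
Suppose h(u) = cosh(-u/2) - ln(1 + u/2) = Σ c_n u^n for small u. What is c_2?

Expand each term separately and add.
[u^0] = 1;  [u^1] = -1/2;  [u^2] = 1/4.
So c_2 = h′′(0)/2! = 1/4.

1/4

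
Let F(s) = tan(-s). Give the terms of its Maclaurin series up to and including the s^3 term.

-s^3/3 - s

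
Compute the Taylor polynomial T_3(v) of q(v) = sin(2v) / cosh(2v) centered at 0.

-16*v^3/3 + 2*v

Write the quotient as an unknown series and match coefficients against numerator = denominator · series.
[v^0] = 0;  [v^1] = 2;  [v^2] = 0;  [v^3] = -16/3.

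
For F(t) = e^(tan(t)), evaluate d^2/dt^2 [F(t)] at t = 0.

1

Substitute the inner expansion into the outer series and collect powers.
From the series, [t^2] F = 1/2; multiply by 2! = 2 to get 1.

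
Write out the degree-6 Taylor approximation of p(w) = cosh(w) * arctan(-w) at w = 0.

Expand each factor separately, then convolve coefficients.
[w^0] = 0;  [w^1] = -1;  [w^2] = 0;  [w^3] = -1/6;  [w^4] = 0;  [w^5] = -3/40;  [w^6] = 0.

-3*w^5/40 - w^3/6 - w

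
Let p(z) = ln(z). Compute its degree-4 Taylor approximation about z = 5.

-(z - 5)^4/2500 + (z - 5)^3/375 - (z - 5)^2/50 + (z - 5)/5 + ln(5)

p(5) = ln(5)
p′(5) = 1/5
p′′(5) = -1/25
p′′′(5) = 2/125
p^(4)(5) = -6/625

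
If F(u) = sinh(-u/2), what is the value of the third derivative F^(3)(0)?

From the series, [u^3] F = -1/48; multiply by 3! = 6 to get -1/8.

-1/8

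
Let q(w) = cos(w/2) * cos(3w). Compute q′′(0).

Multiply the two series term by term and collect like powers.
The coefficient of w^2 in the expansion is -37/8, so q′′(0) = 2! * (-37/8) = -37/4.

-37/4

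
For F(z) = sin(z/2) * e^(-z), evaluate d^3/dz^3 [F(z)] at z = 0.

Multiply the two series term by term and collect like powers.
The coefficient of z^3 in the expansion is 11/48, so F′′′(0) = 3! * (11/48) = 11/8.

11/8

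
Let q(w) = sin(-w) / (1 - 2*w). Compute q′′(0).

-4

Use 1/(1 - r) = Σ r^k on the denominator, then take the Cauchy product.
The coefficient of w^2 in the expansion is -2, so q′′(0) = 2! * (-2) = -4.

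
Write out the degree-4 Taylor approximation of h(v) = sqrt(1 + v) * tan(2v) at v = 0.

Expand each factor separately, then convolve coefficients.
h(0) = 0
h′(0) = 2
h′′(0) = 2
h′′′(0) = 29/2
h^(4)(0) = 35
Then c_k = h^(k)(0)/k! gives each Taylor coefficient.

35*v^4/24 + 29*v^3/12 + v^2 + 2*v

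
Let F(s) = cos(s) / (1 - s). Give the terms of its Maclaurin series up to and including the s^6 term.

Expand each factor separately, then convolve coefficients.
F(0) = 1
F′(0) = 1
F′′(0) = 1
F′′′(0) = 3
F^(4)(0) = 13
F^(5)(0) = 65
F^(6)(0) = 389

389*s^6/720 + 13*s^5/24 + 13*s^4/24 + s^3/2 + s^2/2 + s + 1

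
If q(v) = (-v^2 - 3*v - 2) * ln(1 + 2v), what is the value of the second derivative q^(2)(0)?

-4

Shift and add copies of the series according to the polynomial's terms.
From the series, [v^2] q = -2; multiply by 2! = 2 to get -4.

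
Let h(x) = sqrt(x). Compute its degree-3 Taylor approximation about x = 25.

(x - 25)^3/50000 - (x - 25)^2/1000 + (x - 25)/10 + 5

h(25) = 5
h′(25) = 1/10
h′′(25) = -1/500
h′′′(25) = 3/25000
Then c_k = h^(k)(25)/k! gives each Taylor coefficient.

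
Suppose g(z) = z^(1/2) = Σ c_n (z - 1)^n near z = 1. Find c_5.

7/256

[(z - 1)^0] = 1;  [(z - 1)^1] = 1/2;  [(z - 1)^2] = -1/8;  [(z - 1)^3] = 1/16;  [(z - 1)^4] = -5/128;  [(z - 1)^5] = 7/256.
So c_5 = g^(5)(1)/5! = 7/256.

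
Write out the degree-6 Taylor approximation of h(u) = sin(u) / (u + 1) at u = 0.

Expand 1/(denominator) as a geometric series and multiply by the numerator's series.
h(0) = 0
h′(0) = 1
h′′(0) = -2
h′′′(0) = 5
h^(4)(0) = -20
h^(5)(0) = 101
h^(6)(0) = -606
The Taylor polynomial is Σ h^(k)(0)/k! · u^k.

-101*u^6/120 + 101*u^5/120 - 5*u^4/6 + 5*u^3/6 - u^2 + u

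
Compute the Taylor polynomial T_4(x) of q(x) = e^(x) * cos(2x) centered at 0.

Take the Cauchy product of the two expansions.
q(0) = 1
q′(0) = 1
q′′(0) = -3
q′′′(0) = -11
q^(4)(0) = -7
The Taylor polynomial is Σ q^(k)(0)/k! · x^k.

-7*x^4/24 - 11*x^3/6 - 3*x^2/2 + x + 1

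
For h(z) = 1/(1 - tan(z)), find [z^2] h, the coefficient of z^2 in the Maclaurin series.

Compose series: expand the inner function first, then feed it into the outer expansion.
h(0) = 1
h′(0) = 1
h′′(0) = 2
So c_2 = h′′(0)/2! = 1.

1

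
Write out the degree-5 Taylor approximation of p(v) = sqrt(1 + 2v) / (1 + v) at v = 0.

5*v^5/2 - 13*v^4/8 + v^3 - v^2/2 + 1

Take the Cauchy product of the two expansions.
p(0) = 1
p′(0) = 0
p′′(0) = -1
p′′′(0) = 6
p^(4)(0) = -39
p^(5)(0) = 300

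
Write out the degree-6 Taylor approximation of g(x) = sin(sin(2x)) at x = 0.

Let u equal the inner series; expand the outer function in u and truncate.
g(0) = 0
g′(0) = 2
g′′(0) = 0
g′′′(0) = -16
g^(4)(0) = 0
g^(5)(0) = 384
g^(6)(0) = 0
Dividing each by k! gives the coefficients c_0, ..., c_6.

16*x^5/5 - 8*x^3/3 + 2*x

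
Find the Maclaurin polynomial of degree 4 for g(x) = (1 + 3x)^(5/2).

-405*x^4/128 + 135*x^3/16 + 135*x^2/8 + 15*x/2 + 1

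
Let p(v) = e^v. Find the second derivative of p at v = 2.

Apply the Taylor formula c_k = f^(k)(a)/k!.
From the series, [(v - 2)^2] p = e^(2)/2; multiply by 2! = 2 to get e^(2).

e^(2)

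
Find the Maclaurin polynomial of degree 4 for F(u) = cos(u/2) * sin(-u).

7*u^3/24 - u

Take the Cauchy product of the two expansions.
F(0) = 0
F′(0) = -1
F′′(0) = 0
F′′′(0) = 7/4
F^(4)(0) = 0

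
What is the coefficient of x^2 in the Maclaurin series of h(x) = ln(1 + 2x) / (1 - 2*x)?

Multiply the numerator's expansion by the denominator's geometric series.
[x^0] = 0;  [x^1] = 2;  [x^2] = 2.

2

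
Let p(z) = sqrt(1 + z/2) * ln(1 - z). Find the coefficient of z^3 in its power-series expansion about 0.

-41/96

Write out both Maclaurin series and multiply, keeping only the needed powers.
p(0) = 0
p′(0) = -1
p′′(0) = -3/2
p′′′(0) = -41/16
So c_3 = p′′′(0)/3! = -41/96.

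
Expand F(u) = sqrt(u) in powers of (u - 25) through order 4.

-(u - 25)^4/2000000 + (u - 25)^3/50000 - (u - 25)^2/1000 + (u - 25)/10 + 5

Differentiate repeatedly and evaluate at the center.
F(25) = 5
F′(25) = 1/10
F′′(25) = -1/500
F′′′(25) = 3/25000
F^(4)(25) = -3/250000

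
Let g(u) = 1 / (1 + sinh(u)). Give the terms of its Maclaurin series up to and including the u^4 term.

Write 1/(1+u) = 1 - u + u^2 - u^3 + ... and substitute the series for u.
[u^0] = 1;  [u^1] = -1;  [u^2] = 1;  [u^3] = -7/6;  [u^4] = 4/3.

4*u^4/3 - 7*u^3/6 + u^2 - u + 1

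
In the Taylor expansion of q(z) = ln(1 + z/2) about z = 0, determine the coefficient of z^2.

c_2 = q′′(0)/2! = -1/8.

-1/8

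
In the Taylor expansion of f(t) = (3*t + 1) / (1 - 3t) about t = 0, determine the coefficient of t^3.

54

Shift and add copies of the series according to the polynomial's terms.
f(0) = 1
f′(0) = 6
f′′(0) = 36
f′′′(0) = 324
So c_3 = f′′′(0)/3! = 54.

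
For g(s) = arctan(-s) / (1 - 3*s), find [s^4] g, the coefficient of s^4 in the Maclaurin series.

-26

Multiply the numerator's expansion by the denominator's geometric series.
[s^0] = 0;  [s^1] = -1;  [s^2] = -3;  [s^3] = -26/3;  [s^4] = -26.
So c_4 = g^(4)(0)/4! = -26.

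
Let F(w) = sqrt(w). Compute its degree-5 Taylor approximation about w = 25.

7*(w - 25)^5/500000000 - (w - 25)^4/2000000 + (w - 25)^3/50000 - (w - 25)^2/1000 + (w - 25)/10 + 5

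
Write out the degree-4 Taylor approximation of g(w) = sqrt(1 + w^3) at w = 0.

w^3/2 + 1

g(0) = 1
g′(0) = 0
g′′(0) = 0
g′′′(0) = 3
g^(4)(0) = 0
Dividing each by k! gives the coefficients c_0, ..., c_4.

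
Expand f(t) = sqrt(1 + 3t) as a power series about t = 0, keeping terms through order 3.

Apply the Taylor formula c_k = f^(k)(a)/k!.
[t^0] = 1;  [t^1] = 3/2;  [t^2] = -9/8;  [t^3] = 27/16.

27*t^3/16 - 9*t^2/8 + 3*t/2 + 1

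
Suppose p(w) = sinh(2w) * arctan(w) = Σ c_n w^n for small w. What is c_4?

Expand each factor separately, then convolve coefficients.
p(0) = 0
p′(0) = 0
p′′(0) = 4
p′′′(0) = 0
p^(4)(0) = 16
So c_4 = p^(4)(0)/4! = 2/3.

2/3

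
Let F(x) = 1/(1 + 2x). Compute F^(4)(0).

384

The coefficient of x^4 in the expansion is 16, so F^(4)(0) = 4! * (16) = 384.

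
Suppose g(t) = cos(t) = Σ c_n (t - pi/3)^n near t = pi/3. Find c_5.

-sqrt(3)/240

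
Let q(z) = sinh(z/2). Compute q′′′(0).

1/8

Apply the Taylor formula c_k = f^(k)(a)/k!.
The coefficient of z^3 in the expansion is 1/48, so q′′′(0) = 3! * (1/48) = 1/8.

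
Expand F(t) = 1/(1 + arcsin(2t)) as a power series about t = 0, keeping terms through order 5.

Plug the Maclaurin series of the inner function into that of the outer and collect terms.
[t^0] = 1;  [t^1] = -2;  [t^2] = 4;  [t^3] = -28/3;  [t^4] = 64/3;  [t^5] = -252/5.

-252*t^5/5 + 64*t^4/3 - 28*t^3/3 + 4*t^2 - 2*t + 1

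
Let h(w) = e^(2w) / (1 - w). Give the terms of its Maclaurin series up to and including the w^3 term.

Multiply the two series term by term and collect like powers.
h(0) = 1
h′(0) = 3
h′′(0) = 10
h′′′(0) = 38
Dividing each by k! gives the coefficients c_0, ..., c_3.

19*w^3/3 + 5*w^2 + 3*w + 1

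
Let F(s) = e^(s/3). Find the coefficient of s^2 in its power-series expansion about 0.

1/18

F(0) = 1
F′(0) = 1/3
F′′(0) = 1/9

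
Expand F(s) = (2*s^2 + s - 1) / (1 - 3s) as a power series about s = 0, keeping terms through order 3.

-12*s^3 - 4*s^2 - 2*s - 1

Multiply each power in the prefactor through the base expansion.
[s^0] = -1;  [s^1] = -2;  [s^2] = -4;  [s^3] = -12.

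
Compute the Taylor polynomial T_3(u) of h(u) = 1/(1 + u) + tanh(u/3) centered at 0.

Add the two expansions coefficient-wise.
h(0) = 1
h′(0) = -2/3
h′′(0) = 2
h′′′(0) = -164/27

-82*u^3/81 + u^2 - 2*u/3 + 1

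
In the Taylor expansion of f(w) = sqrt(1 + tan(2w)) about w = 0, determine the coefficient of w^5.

601/120

Compose series: expand the inner function first, then feed it into the outer expansion.
f(0) = 1
f′(0) = 1
f′′(0) = -1
f′′′(0) = 11
f^(4)(0) = -47
f^(5)(0) = 601
So c_5 = f^(5)(0)/5! = 601/120.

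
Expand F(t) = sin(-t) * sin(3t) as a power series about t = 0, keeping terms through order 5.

Expand each factor separately, then convolve coefficients.
[t^0] = 0;  [t^1] = 0;  [t^2] = -3;  [t^3] = 0;  [t^4] = 5;  [t^5] = 0.

5*t^4 - 3*t^2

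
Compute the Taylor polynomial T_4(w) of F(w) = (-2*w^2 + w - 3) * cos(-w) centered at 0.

Distribute the polynomial across the series and collect like powers.
F(0) = -3
F′(0) = 1
F′′(0) = -1
F′′′(0) = -3
F^(4)(0) = 21

7*w^4/8 - w^3/2 - w^2/2 + w - 3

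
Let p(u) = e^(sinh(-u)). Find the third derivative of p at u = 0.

-2

Compose series: expand the inner function first, then feed it into the outer expansion.
The coefficient of u^3 in the expansion is -1/3, so p′′′(0) = 3! * (-1/3) = -2.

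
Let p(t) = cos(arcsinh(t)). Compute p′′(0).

Let u equal the inner series; expand the outer function in u and truncate.
The coefficient of t^2 in the expansion is -1/2, so p′′(0) = 2! * (-1/2) = -1.

-1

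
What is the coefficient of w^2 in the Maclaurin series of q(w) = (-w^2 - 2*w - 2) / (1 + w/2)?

-1/2

Distribute the polynomial across the series and collect like powers.
[w^0] = -2;  [w^1] = -1;  [w^2] = -1/2.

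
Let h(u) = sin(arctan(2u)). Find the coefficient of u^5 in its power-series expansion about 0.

12

Plug the Maclaurin series of the inner function into that of the outer and collect terms.
[u^0] = 0;  [u^1] = 2;  [u^2] = 0;  [u^3] = -4;  [u^4] = 0;  [u^5] = 12.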